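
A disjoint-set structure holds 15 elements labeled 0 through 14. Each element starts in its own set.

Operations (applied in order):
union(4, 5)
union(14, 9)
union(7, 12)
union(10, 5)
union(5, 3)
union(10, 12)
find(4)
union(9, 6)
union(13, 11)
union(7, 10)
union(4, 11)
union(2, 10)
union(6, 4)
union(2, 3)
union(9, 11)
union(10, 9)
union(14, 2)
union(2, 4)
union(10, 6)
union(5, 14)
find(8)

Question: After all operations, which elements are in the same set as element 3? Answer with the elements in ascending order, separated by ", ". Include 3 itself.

Step 1: union(4, 5) -> merged; set of 4 now {4, 5}
Step 2: union(14, 9) -> merged; set of 14 now {9, 14}
Step 3: union(7, 12) -> merged; set of 7 now {7, 12}
Step 4: union(10, 5) -> merged; set of 10 now {4, 5, 10}
Step 5: union(5, 3) -> merged; set of 5 now {3, 4, 5, 10}
Step 6: union(10, 12) -> merged; set of 10 now {3, 4, 5, 7, 10, 12}
Step 7: find(4) -> no change; set of 4 is {3, 4, 5, 7, 10, 12}
Step 8: union(9, 6) -> merged; set of 9 now {6, 9, 14}
Step 9: union(13, 11) -> merged; set of 13 now {11, 13}
Step 10: union(7, 10) -> already same set; set of 7 now {3, 4, 5, 7, 10, 12}
Step 11: union(4, 11) -> merged; set of 4 now {3, 4, 5, 7, 10, 11, 12, 13}
Step 12: union(2, 10) -> merged; set of 2 now {2, 3, 4, 5, 7, 10, 11, 12, 13}
Step 13: union(6, 4) -> merged; set of 6 now {2, 3, 4, 5, 6, 7, 9, 10, 11, 12, 13, 14}
Step 14: union(2, 3) -> already same set; set of 2 now {2, 3, 4, 5, 6, 7, 9, 10, 11, 12, 13, 14}
Step 15: union(9, 11) -> already same set; set of 9 now {2, 3, 4, 5, 6, 7, 9, 10, 11, 12, 13, 14}
Step 16: union(10, 9) -> already same set; set of 10 now {2, 3, 4, 5, 6, 7, 9, 10, 11, 12, 13, 14}
Step 17: union(14, 2) -> already same set; set of 14 now {2, 3, 4, 5, 6, 7, 9, 10, 11, 12, 13, 14}
Step 18: union(2, 4) -> already same set; set of 2 now {2, 3, 4, 5, 6, 7, 9, 10, 11, 12, 13, 14}
Step 19: union(10, 6) -> already same set; set of 10 now {2, 3, 4, 5, 6, 7, 9, 10, 11, 12, 13, 14}
Step 20: union(5, 14) -> already same set; set of 5 now {2, 3, 4, 5, 6, 7, 9, 10, 11, 12, 13, 14}
Step 21: find(8) -> no change; set of 8 is {8}
Component of 3: {2, 3, 4, 5, 6, 7, 9, 10, 11, 12, 13, 14}

Answer: 2, 3, 4, 5, 6, 7, 9, 10, 11, 12, 13, 14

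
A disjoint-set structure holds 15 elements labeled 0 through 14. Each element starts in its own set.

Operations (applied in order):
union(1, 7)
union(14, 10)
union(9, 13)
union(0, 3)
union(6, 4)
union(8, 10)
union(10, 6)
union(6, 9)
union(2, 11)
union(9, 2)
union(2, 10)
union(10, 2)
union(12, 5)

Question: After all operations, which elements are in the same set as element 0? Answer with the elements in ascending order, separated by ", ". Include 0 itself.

Step 1: union(1, 7) -> merged; set of 1 now {1, 7}
Step 2: union(14, 10) -> merged; set of 14 now {10, 14}
Step 3: union(9, 13) -> merged; set of 9 now {9, 13}
Step 4: union(0, 3) -> merged; set of 0 now {0, 3}
Step 5: union(6, 4) -> merged; set of 6 now {4, 6}
Step 6: union(8, 10) -> merged; set of 8 now {8, 10, 14}
Step 7: union(10, 6) -> merged; set of 10 now {4, 6, 8, 10, 14}
Step 8: union(6, 9) -> merged; set of 6 now {4, 6, 8, 9, 10, 13, 14}
Step 9: union(2, 11) -> merged; set of 2 now {2, 11}
Step 10: union(9, 2) -> merged; set of 9 now {2, 4, 6, 8, 9, 10, 11, 13, 14}
Step 11: union(2, 10) -> already same set; set of 2 now {2, 4, 6, 8, 9, 10, 11, 13, 14}
Step 12: union(10, 2) -> already same set; set of 10 now {2, 4, 6, 8, 9, 10, 11, 13, 14}
Step 13: union(12, 5) -> merged; set of 12 now {5, 12}
Component of 0: {0, 3}

Answer: 0, 3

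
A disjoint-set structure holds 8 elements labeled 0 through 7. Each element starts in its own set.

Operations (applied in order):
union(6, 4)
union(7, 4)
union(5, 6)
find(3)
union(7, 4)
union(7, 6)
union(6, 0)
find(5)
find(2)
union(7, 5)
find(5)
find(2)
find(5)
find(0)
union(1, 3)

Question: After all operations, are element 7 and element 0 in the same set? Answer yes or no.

Step 1: union(6, 4) -> merged; set of 6 now {4, 6}
Step 2: union(7, 4) -> merged; set of 7 now {4, 6, 7}
Step 3: union(5, 6) -> merged; set of 5 now {4, 5, 6, 7}
Step 4: find(3) -> no change; set of 3 is {3}
Step 5: union(7, 4) -> already same set; set of 7 now {4, 5, 6, 7}
Step 6: union(7, 6) -> already same set; set of 7 now {4, 5, 6, 7}
Step 7: union(6, 0) -> merged; set of 6 now {0, 4, 5, 6, 7}
Step 8: find(5) -> no change; set of 5 is {0, 4, 5, 6, 7}
Step 9: find(2) -> no change; set of 2 is {2}
Step 10: union(7, 5) -> already same set; set of 7 now {0, 4, 5, 6, 7}
Step 11: find(5) -> no change; set of 5 is {0, 4, 5, 6, 7}
Step 12: find(2) -> no change; set of 2 is {2}
Step 13: find(5) -> no change; set of 5 is {0, 4, 5, 6, 7}
Step 14: find(0) -> no change; set of 0 is {0, 4, 5, 6, 7}
Step 15: union(1, 3) -> merged; set of 1 now {1, 3}
Set of 7: {0, 4, 5, 6, 7}; 0 is a member.

Answer: yes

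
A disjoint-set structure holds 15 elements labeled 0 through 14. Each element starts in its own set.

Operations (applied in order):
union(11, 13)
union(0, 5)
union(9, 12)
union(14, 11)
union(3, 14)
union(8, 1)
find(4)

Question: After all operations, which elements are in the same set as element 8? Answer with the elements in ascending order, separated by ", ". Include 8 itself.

Answer: 1, 8

Derivation:
Step 1: union(11, 13) -> merged; set of 11 now {11, 13}
Step 2: union(0, 5) -> merged; set of 0 now {0, 5}
Step 3: union(9, 12) -> merged; set of 9 now {9, 12}
Step 4: union(14, 11) -> merged; set of 14 now {11, 13, 14}
Step 5: union(3, 14) -> merged; set of 3 now {3, 11, 13, 14}
Step 6: union(8, 1) -> merged; set of 8 now {1, 8}
Step 7: find(4) -> no change; set of 4 is {4}
Component of 8: {1, 8}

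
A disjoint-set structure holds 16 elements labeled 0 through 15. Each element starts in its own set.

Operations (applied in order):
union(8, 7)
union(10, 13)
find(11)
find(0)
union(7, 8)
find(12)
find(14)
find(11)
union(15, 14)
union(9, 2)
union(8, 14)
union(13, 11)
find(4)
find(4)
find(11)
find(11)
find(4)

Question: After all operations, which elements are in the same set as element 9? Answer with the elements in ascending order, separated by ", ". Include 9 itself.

Step 1: union(8, 7) -> merged; set of 8 now {7, 8}
Step 2: union(10, 13) -> merged; set of 10 now {10, 13}
Step 3: find(11) -> no change; set of 11 is {11}
Step 4: find(0) -> no change; set of 0 is {0}
Step 5: union(7, 8) -> already same set; set of 7 now {7, 8}
Step 6: find(12) -> no change; set of 12 is {12}
Step 7: find(14) -> no change; set of 14 is {14}
Step 8: find(11) -> no change; set of 11 is {11}
Step 9: union(15, 14) -> merged; set of 15 now {14, 15}
Step 10: union(9, 2) -> merged; set of 9 now {2, 9}
Step 11: union(8, 14) -> merged; set of 8 now {7, 8, 14, 15}
Step 12: union(13, 11) -> merged; set of 13 now {10, 11, 13}
Step 13: find(4) -> no change; set of 4 is {4}
Step 14: find(4) -> no change; set of 4 is {4}
Step 15: find(11) -> no change; set of 11 is {10, 11, 13}
Step 16: find(11) -> no change; set of 11 is {10, 11, 13}
Step 17: find(4) -> no change; set of 4 is {4}
Component of 9: {2, 9}

Answer: 2, 9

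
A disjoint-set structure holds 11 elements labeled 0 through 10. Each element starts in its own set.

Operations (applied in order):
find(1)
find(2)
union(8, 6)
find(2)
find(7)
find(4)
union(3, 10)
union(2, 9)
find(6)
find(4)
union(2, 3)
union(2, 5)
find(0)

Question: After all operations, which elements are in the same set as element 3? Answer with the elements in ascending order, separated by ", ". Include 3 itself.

Answer: 2, 3, 5, 9, 10

Derivation:
Step 1: find(1) -> no change; set of 1 is {1}
Step 2: find(2) -> no change; set of 2 is {2}
Step 3: union(8, 6) -> merged; set of 8 now {6, 8}
Step 4: find(2) -> no change; set of 2 is {2}
Step 5: find(7) -> no change; set of 7 is {7}
Step 6: find(4) -> no change; set of 4 is {4}
Step 7: union(3, 10) -> merged; set of 3 now {3, 10}
Step 8: union(2, 9) -> merged; set of 2 now {2, 9}
Step 9: find(6) -> no change; set of 6 is {6, 8}
Step 10: find(4) -> no change; set of 4 is {4}
Step 11: union(2, 3) -> merged; set of 2 now {2, 3, 9, 10}
Step 12: union(2, 5) -> merged; set of 2 now {2, 3, 5, 9, 10}
Step 13: find(0) -> no change; set of 0 is {0}
Component of 3: {2, 3, 5, 9, 10}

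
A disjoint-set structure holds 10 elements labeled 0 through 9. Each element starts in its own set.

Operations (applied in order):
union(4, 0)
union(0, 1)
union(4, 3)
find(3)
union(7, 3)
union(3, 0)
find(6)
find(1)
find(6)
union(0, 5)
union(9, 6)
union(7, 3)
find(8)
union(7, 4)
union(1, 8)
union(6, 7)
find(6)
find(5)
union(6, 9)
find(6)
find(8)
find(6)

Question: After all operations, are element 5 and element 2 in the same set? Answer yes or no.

Answer: no

Derivation:
Step 1: union(4, 0) -> merged; set of 4 now {0, 4}
Step 2: union(0, 1) -> merged; set of 0 now {0, 1, 4}
Step 3: union(4, 3) -> merged; set of 4 now {0, 1, 3, 4}
Step 4: find(3) -> no change; set of 3 is {0, 1, 3, 4}
Step 5: union(7, 3) -> merged; set of 7 now {0, 1, 3, 4, 7}
Step 6: union(3, 0) -> already same set; set of 3 now {0, 1, 3, 4, 7}
Step 7: find(6) -> no change; set of 6 is {6}
Step 8: find(1) -> no change; set of 1 is {0, 1, 3, 4, 7}
Step 9: find(6) -> no change; set of 6 is {6}
Step 10: union(0, 5) -> merged; set of 0 now {0, 1, 3, 4, 5, 7}
Step 11: union(9, 6) -> merged; set of 9 now {6, 9}
Step 12: union(7, 3) -> already same set; set of 7 now {0, 1, 3, 4, 5, 7}
Step 13: find(8) -> no change; set of 8 is {8}
Step 14: union(7, 4) -> already same set; set of 7 now {0, 1, 3, 4, 5, 7}
Step 15: union(1, 8) -> merged; set of 1 now {0, 1, 3, 4, 5, 7, 8}
Step 16: union(6, 7) -> merged; set of 6 now {0, 1, 3, 4, 5, 6, 7, 8, 9}
Step 17: find(6) -> no change; set of 6 is {0, 1, 3, 4, 5, 6, 7, 8, 9}
Step 18: find(5) -> no change; set of 5 is {0, 1, 3, 4, 5, 6, 7, 8, 9}
Step 19: union(6, 9) -> already same set; set of 6 now {0, 1, 3, 4, 5, 6, 7, 8, 9}
Step 20: find(6) -> no change; set of 6 is {0, 1, 3, 4, 5, 6, 7, 8, 9}
Step 21: find(8) -> no change; set of 8 is {0, 1, 3, 4, 5, 6, 7, 8, 9}
Step 22: find(6) -> no change; set of 6 is {0, 1, 3, 4, 5, 6, 7, 8, 9}
Set of 5: {0, 1, 3, 4, 5, 6, 7, 8, 9}; 2 is not a member.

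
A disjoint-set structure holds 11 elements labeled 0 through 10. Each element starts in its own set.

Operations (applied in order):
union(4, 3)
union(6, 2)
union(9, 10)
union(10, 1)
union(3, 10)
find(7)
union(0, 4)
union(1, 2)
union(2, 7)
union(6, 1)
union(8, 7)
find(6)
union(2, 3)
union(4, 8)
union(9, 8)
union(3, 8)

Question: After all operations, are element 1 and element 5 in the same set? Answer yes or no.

Answer: no

Derivation:
Step 1: union(4, 3) -> merged; set of 4 now {3, 4}
Step 2: union(6, 2) -> merged; set of 6 now {2, 6}
Step 3: union(9, 10) -> merged; set of 9 now {9, 10}
Step 4: union(10, 1) -> merged; set of 10 now {1, 9, 10}
Step 5: union(3, 10) -> merged; set of 3 now {1, 3, 4, 9, 10}
Step 6: find(7) -> no change; set of 7 is {7}
Step 7: union(0, 4) -> merged; set of 0 now {0, 1, 3, 4, 9, 10}
Step 8: union(1, 2) -> merged; set of 1 now {0, 1, 2, 3, 4, 6, 9, 10}
Step 9: union(2, 7) -> merged; set of 2 now {0, 1, 2, 3, 4, 6, 7, 9, 10}
Step 10: union(6, 1) -> already same set; set of 6 now {0, 1, 2, 3, 4, 6, 7, 9, 10}
Step 11: union(8, 7) -> merged; set of 8 now {0, 1, 2, 3, 4, 6, 7, 8, 9, 10}
Step 12: find(6) -> no change; set of 6 is {0, 1, 2, 3, 4, 6, 7, 8, 9, 10}
Step 13: union(2, 3) -> already same set; set of 2 now {0, 1, 2, 3, 4, 6, 7, 8, 9, 10}
Step 14: union(4, 8) -> already same set; set of 4 now {0, 1, 2, 3, 4, 6, 7, 8, 9, 10}
Step 15: union(9, 8) -> already same set; set of 9 now {0, 1, 2, 3, 4, 6, 7, 8, 9, 10}
Step 16: union(3, 8) -> already same set; set of 3 now {0, 1, 2, 3, 4, 6, 7, 8, 9, 10}
Set of 1: {0, 1, 2, 3, 4, 6, 7, 8, 9, 10}; 5 is not a member.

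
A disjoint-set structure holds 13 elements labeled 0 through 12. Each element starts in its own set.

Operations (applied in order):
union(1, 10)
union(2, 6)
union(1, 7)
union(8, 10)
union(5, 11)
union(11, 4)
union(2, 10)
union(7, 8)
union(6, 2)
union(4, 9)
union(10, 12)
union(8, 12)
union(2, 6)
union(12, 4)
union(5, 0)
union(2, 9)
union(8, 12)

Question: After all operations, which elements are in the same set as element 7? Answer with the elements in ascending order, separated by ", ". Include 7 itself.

Answer: 0, 1, 2, 4, 5, 6, 7, 8, 9, 10, 11, 12

Derivation:
Step 1: union(1, 10) -> merged; set of 1 now {1, 10}
Step 2: union(2, 6) -> merged; set of 2 now {2, 6}
Step 3: union(1, 7) -> merged; set of 1 now {1, 7, 10}
Step 4: union(8, 10) -> merged; set of 8 now {1, 7, 8, 10}
Step 5: union(5, 11) -> merged; set of 5 now {5, 11}
Step 6: union(11, 4) -> merged; set of 11 now {4, 5, 11}
Step 7: union(2, 10) -> merged; set of 2 now {1, 2, 6, 7, 8, 10}
Step 8: union(7, 8) -> already same set; set of 7 now {1, 2, 6, 7, 8, 10}
Step 9: union(6, 2) -> already same set; set of 6 now {1, 2, 6, 7, 8, 10}
Step 10: union(4, 9) -> merged; set of 4 now {4, 5, 9, 11}
Step 11: union(10, 12) -> merged; set of 10 now {1, 2, 6, 7, 8, 10, 12}
Step 12: union(8, 12) -> already same set; set of 8 now {1, 2, 6, 7, 8, 10, 12}
Step 13: union(2, 6) -> already same set; set of 2 now {1, 2, 6, 7, 8, 10, 12}
Step 14: union(12, 4) -> merged; set of 12 now {1, 2, 4, 5, 6, 7, 8, 9, 10, 11, 12}
Step 15: union(5, 0) -> merged; set of 5 now {0, 1, 2, 4, 5, 6, 7, 8, 9, 10, 11, 12}
Step 16: union(2, 9) -> already same set; set of 2 now {0, 1, 2, 4, 5, 6, 7, 8, 9, 10, 11, 12}
Step 17: union(8, 12) -> already same set; set of 8 now {0, 1, 2, 4, 5, 6, 7, 8, 9, 10, 11, 12}
Component of 7: {0, 1, 2, 4, 5, 6, 7, 8, 9, 10, 11, 12}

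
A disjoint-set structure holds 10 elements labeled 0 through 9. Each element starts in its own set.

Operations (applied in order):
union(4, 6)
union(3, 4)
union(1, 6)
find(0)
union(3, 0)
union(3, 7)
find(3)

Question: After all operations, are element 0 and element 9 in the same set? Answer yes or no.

Step 1: union(4, 6) -> merged; set of 4 now {4, 6}
Step 2: union(3, 4) -> merged; set of 3 now {3, 4, 6}
Step 3: union(1, 6) -> merged; set of 1 now {1, 3, 4, 6}
Step 4: find(0) -> no change; set of 0 is {0}
Step 5: union(3, 0) -> merged; set of 3 now {0, 1, 3, 4, 6}
Step 6: union(3, 7) -> merged; set of 3 now {0, 1, 3, 4, 6, 7}
Step 7: find(3) -> no change; set of 3 is {0, 1, 3, 4, 6, 7}
Set of 0: {0, 1, 3, 4, 6, 7}; 9 is not a member.

Answer: no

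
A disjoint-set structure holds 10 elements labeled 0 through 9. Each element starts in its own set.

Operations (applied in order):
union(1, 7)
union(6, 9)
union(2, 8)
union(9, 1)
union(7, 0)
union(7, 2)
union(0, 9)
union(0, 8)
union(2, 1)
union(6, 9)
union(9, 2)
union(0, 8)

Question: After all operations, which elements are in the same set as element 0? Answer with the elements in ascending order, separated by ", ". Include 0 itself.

Answer: 0, 1, 2, 6, 7, 8, 9

Derivation:
Step 1: union(1, 7) -> merged; set of 1 now {1, 7}
Step 2: union(6, 9) -> merged; set of 6 now {6, 9}
Step 3: union(2, 8) -> merged; set of 2 now {2, 8}
Step 4: union(9, 1) -> merged; set of 9 now {1, 6, 7, 9}
Step 5: union(7, 0) -> merged; set of 7 now {0, 1, 6, 7, 9}
Step 6: union(7, 2) -> merged; set of 7 now {0, 1, 2, 6, 7, 8, 9}
Step 7: union(0, 9) -> already same set; set of 0 now {0, 1, 2, 6, 7, 8, 9}
Step 8: union(0, 8) -> already same set; set of 0 now {0, 1, 2, 6, 7, 8, 9}
Step 9: union(2, 1) -> already same set; set of 2 now {0, 1, 2, 6, 7, 8, 9}
Step 10: union(6, 9) -> already same set; set of 6 now {0, 1, 2, 6, 7, 8, 9}
Step 11: union(9, 2) -> already same set; set of 9 now {0, 1, 2, 6, 7, 8, 9}
Step 12: union(0, 8) -> already same set; set of 0 now {0, 1, 2, 6, 7, 8, 9}
Component of 0: {0, 1, 2, 6, 7, 8, 9}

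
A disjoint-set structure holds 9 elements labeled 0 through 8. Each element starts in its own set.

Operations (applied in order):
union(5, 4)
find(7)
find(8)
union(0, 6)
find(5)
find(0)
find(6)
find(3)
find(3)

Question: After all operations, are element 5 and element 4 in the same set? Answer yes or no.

Step 1: union(5, 4) -> merged; set of 5 now {4, 5}
Step 2: find(7) -> no change; set of 7 is {7}
Step 3: find(8) -> no change; set of 8 is {8}
Step 4: union(0, 6) -> merged; set of 0 now {0, 6}
Step 5: find(5) -> no change; set of 5 is {4, 5}
Step 6: find(0) -> no change; set of 0 is {0, 6}
Step 7: find(6) -> no change; set of 6 is {0, 6}
Step 8: find(3) -> no change; set of 3 is {3}
Step 9: find(3) -> no change; set of 3 is {3}
Set of 5: {4, 5}; 4 is a member.

Answer: yes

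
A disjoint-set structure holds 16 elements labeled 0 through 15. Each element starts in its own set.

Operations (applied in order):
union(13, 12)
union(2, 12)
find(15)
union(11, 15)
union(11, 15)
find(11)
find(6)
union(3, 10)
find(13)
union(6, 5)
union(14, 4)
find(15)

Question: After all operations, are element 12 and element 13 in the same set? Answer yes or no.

Answer: yes

Derivation:
Step 1: union(13, 12) -> merged; set of 13 now {12, 13}
Step 2: union(2, 12) -> merged; set of 2 now {2, 12, 13}
Step 3: find(15) -> no change; set of 15 is {15}
Step 4: union(11, 15) -> merged; set of 11 now {11, 15}
Step 5: union(11, 15) -> already same set; set of 11 now {11, 15}
Step 6: find(11) -> no change; set of 11 is {11, 15}
Step 7: find(6) -> no change; set of 6 is {6}
Step 8: union(3, 10) -> merged; set of 3 now {3, 10}
Step 9: find(13) -> no change; set of 13 is {2, 12, 13}
Step 10: union(6, 5) -> merged; set of 6 now {5, 6}
Step 11: union(14, 4) -> merged; set of 14 now {4, 14}
Step 12: find(15) -> no change; set of 15 is {11, 15}
Set of 12: {2, 12, 13}; 13 is a member.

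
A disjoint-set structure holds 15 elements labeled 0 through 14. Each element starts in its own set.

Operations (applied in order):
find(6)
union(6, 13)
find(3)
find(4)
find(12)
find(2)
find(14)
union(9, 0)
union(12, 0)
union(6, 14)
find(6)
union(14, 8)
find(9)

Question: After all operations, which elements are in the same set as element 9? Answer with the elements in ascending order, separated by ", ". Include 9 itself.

Step 1: find(6) -> no change; set of 6 is {6}
Step 2: union(6, 13) -> merged; set of 6 now {6, 13}
Step 3: find(3) -> no change; set of 3 is {3}
Step 4: find(4) -> no change; set of 4 is {4}
Step 5: find(12) -> no change; set of 12 is {12}
Step 6: find(2) -> no change; set of 2 is {2}
Step 7: find(14) -> no change; set of 14 is {14}
Step 8: union(9, 0) -> merged; set of 9 now {0, 9}
Step 9: union(12, 0) -> merged; set of 12 now {0, 9, 12}
Step 10: union(6, 14) -> merged; set of 6 now {6, 13, 14}
Step 11: find(6) -> no change; set of 6 is {6, 13, 14}
Step 12: union(14, 8) -> merged; set of 14 now {6, 8, 13, 14}
Step 13: find(9) -> no change; set of 9 is {0, 9, 12}
Component of 9: {0, 9, 12}

Answer: 0, 9, 12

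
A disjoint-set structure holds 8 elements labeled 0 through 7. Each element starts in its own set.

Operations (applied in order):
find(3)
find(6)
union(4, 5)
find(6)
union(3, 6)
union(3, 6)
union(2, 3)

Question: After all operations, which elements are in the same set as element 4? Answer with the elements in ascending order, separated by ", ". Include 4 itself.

Answer: 4, 5

Derivation:
Step 1: find(3) -> no change; set of 3 is {3}
Step 2: find(6) -> no change; set of 6 is {6}
Step 3: union(4, 5) -> merged; set of 4 now {4, 5}
Step 4: find(6) -> no change; set of 6 is {6}
Step 5: union(3, 6) -> merged; set of 3 now {3, 6}
Step 6: union(3, 6) -> already same set; set of 3 now {3, 6}
Step 7: union(2, 3) -> merged; set of 2 now {2, 3, 6}
Component of 4: {4, 5}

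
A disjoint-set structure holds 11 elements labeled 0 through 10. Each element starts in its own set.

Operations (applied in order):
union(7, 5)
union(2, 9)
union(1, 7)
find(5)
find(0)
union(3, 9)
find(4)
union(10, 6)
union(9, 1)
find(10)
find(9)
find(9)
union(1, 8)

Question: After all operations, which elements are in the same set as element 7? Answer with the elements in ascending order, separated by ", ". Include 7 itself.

Answer: 1, 2, 3, 5, 7, 8, 9

Derivation:
Step 1: union(7, 5) -> merged; set of 7 now {5, 7}
Step 2: union(2, 9) -> merged; set of 2 now {2, 9}
Step 3: union(1, 7) -> merged; set of 1 now {1, 5, 7}
Step 4: find(5) -> no change; set of 5 is {1, 5, 7}
Step 5: find(0) -> no change; set of 0 is {0}
Step 6: union(3, 9) -> merged; set of 3 now {2, 3, 9}
Step 7: find(4) -> no change; set of 4 is {4}
Step 8: union(10, 6) -> merged; set of 10 now {6, 10}
Step 9: union(9, 1) -> merged; set of 9 now {1, 2, 3, 5, 7, 9}
Step 10: find(10) -> no change; set of 10 is {6, 10}
Step 11: find(9) -> no change; set of 9 is {1, 2, 3, 5, 7, 9}
Step 12: find(9) -> no change; set of 9 is {1, 2, 3, 5, 7, 9}
Step 13: union(1, 8) -> merged; set of 1 now {1, 2, 3, 5, 7, 8, 9}
Component of 7: {1, 2, 3, 5, 7, 8, 9}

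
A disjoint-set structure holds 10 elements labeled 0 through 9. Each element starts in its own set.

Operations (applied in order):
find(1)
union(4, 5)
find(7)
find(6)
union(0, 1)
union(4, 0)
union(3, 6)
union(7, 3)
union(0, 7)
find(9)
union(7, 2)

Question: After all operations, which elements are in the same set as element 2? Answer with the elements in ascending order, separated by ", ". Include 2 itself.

Step 1: find(1) -> no change; set of 1 is {1}
Step 2: union(4, 5) -> merged; set of 4 now {4, 5}
Step 3: find(7) -> no change; set of 7 is {7}
Step 4: find(6) -> no change; set of 6 is {6}
Step 5: union(0, 1) -> merged; set of 0 now {0, 1}
Step 6: union(4, 0) -> merged; set of 4 now {0, 1, 4, 5}
Step 7: union(3, 6) -> merged; set of 3 now {3, 6}
Step 8: union(7, 3) -> merged; set of 7 now {3, 6, 7}
Step 9: union(0, 7) -> merged; set of 0 now {0, 1, 3, 4, 5, 6, 7}
Step 10: find(9) -> no change; set of 9 is {9}
Step 11: union(7, 2) -> merged; set of 7 now {0, 1, 2, 3, 4, 5, 6, 7}
Component of 2: {0, 1, 2, 3, 4, 5, 6, 7}

Answer: 0, 1, 2, 3, 4, 5, 6, 7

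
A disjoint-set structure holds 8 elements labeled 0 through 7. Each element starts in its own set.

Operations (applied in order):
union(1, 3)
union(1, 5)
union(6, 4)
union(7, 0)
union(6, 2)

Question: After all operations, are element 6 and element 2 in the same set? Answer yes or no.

Step 1: union(1, 3) -> merged; set of 1 now {1, 3}
Step 2: union(1, 5) -> merged; set of 1 now {1, 3, 5}
Step 3: union(6, 4) -> merged; set of 6 now {4, 6}
Step 4: union(7, 0) -> merged; set of 7 now {0, 7}
Step 5: union(6, 2) -> merged; set of 6 now {2, 4, 6}
Set of 6: {2, 4, 6}; 2 is a member.

Answer: yes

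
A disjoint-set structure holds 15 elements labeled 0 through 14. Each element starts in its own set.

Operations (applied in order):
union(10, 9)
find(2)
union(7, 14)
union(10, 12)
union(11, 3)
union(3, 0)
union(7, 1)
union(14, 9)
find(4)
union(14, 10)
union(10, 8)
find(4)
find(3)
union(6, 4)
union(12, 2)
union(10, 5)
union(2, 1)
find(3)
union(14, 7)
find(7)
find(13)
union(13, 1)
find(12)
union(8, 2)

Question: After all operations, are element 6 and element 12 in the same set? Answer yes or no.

Answer: no

Derivation:
Step 1: union(10, 9) -> merged; set of 10 now {9, 10}
Step 2: find(2) -> no change; set of 2 is {2}
Step 3: union(7, 14) -> merged; set of 7 now {7, 14}
Step 4: union(10, 12) -> merged; set of 10 now {9, 10, 12}
Step 5: union(11, 3) -> merged; set of 11 now {3, 11}
Step 6: union(3, 0) -> merged; set of 3 now {0, 3, 11}
Step 7: union(7, 1) -> merged; set of 7 now {1, 7, 14}
Step 8: union(14, 9) -> merged; set of 14 now {1, 7, 9, 10, 12, 14}
Step 9: find(4) -> no change; set of 4 is {4}
Step 10: union(14, 10) -> already same set; set of 14 now {1, 7, 9, 10, 12, 14}
Step 11: union(10, 8) -> merged; set of 10 now {1, 7, 8, 9, 10, 12, 14}
Step 12: find(4) -> no change; set of 4 is {4}
Step 13: find(3) -> no change; set of 3 is {0, 3, 11}
Step 14: union(6, 4) -> merged; set of 6 now {4, 6}
Step 15: union(12, 2) -> merged; set of 12 now {1, 2, 7, 8, 9, 10, 12, 14}
Step 16: union(10, 5) -> merged; set of 10 now {1, 2, 5, 7, 8, 9, 10, 12, 14}
Step 17: union(2, 1) -> already same set; set of 2 now {1, 2, 5, 7, 8, 9, 10, 12, 14}
Step 18: find(3) -> no change; set of 3 is {0, 3, 11}
Step 19: union(14, 7) -> already same set; set of 14 now {1, 2, 5, 7, 8, 9, 10, 12, 14}
Step 20: find(7) -> no change; set of 7 is {1, 2, 5, 7, 8, 9, 10, 12, 14}
Step 21: find(13) -> no change; set of 13 is {13}
Step 22: union(13, 1) -> merged; set of 13 now {1, 2, 5, 7, 8, 9, 10, 12, 13, 14}
Step 23: find(12) -> no change; set of 12 is {1, 2, 5, 7, 8, 9, 10, 12, 13, 14}
Step 24: union(8, 2) -> already same set; set of 8 now {1, 2, 5, 7, 8, 9, 10, 12, 13, 14}
Set of 6: {4, 6}; 12 is not a member.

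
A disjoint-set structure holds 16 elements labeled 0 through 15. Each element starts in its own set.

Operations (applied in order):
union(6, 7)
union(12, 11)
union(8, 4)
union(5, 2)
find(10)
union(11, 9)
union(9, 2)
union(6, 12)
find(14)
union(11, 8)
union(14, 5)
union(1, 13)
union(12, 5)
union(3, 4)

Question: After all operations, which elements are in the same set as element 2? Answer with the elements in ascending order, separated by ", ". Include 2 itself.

Answer: 2, 3, 4, 5, 6, 7, 8, 9, 11, 12, 14

Derivation:
Step 1: union(6, 7) -> merged; set of 6 now {6, 7}
Step 2: union(12, 11) -> merged; set of 12 now {11, 12}
Step 3: union(8, 4) -> merged; set of 8 now {4, 8}
Step 4: union(5, 2) -> merged; set of 5 now {2, 5}
Step 5: find(10) -> no change; set of 10 is {10}
Step 6: union(11, 9) -> merged; set of 11 now {9, 11, 12}
Step 7: union(9, 2) -> merged; set of 9 now {2, 5, 9, 11, 12}
Step 8: union(6, 12) -> merged; set of 6 now {2, 5, 6, 7, 9, 11, 12}
Step 9: find(14) -> no change; set of 14 is {14}
Step 10: union(11, 8) -> merged; set of 11 now {2, 4, 5, 6, 7, 8, 9, 11, 12}
Step 11: union(14, 5) -> merged; set of 14 now {2, 4, 5, 6, 7, 8, 9, 11, 12, 14}
Step 12: union(1, 13) -> merged; set of 1 now {1, 13}
Step 13: union(12, 5) -> already same set; set of 12 now {2, 4, 5, 6, 7, 8, 9, 11, 12, 14}
Step 14: union(3, 4) -> merged; set of 3 now {2, 3, 4, 5, 6, 7, 8, 9, 11, 12, 14}
Component of 2: {2, 3, 4, 5, 6, 7, 8, 9, 11, 12, 14}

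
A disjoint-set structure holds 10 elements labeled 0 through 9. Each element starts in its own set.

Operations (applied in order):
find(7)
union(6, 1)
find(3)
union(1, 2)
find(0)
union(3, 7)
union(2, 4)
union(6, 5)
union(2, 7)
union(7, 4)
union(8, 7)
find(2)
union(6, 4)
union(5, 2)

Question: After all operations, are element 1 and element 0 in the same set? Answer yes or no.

Answer: no

Derivation:
Step 1: find(7) -> no change; set of 7 is {7}
Step 2: union(6, 1) -> merged; set of 6 now {1, 6}
Step 3: find(3) -> no change; set of 3 is {3}
Step 4: union(1, 2) -> merged; set of 1 now {1, 2, 6}
Step 5: find(0) -> no change; set of 0 is {0}
Step 6: union(3, 7) -> merged; set of 3 now {3, 7}
Step 7: union(2, 4) -> merged; set of 2 now {1, 2, 4, 6}
Step 8: union(6, 5) -> merged; set of 6 now {1, 2, 4, 5, 6}
Step 9: union(2, 7) -> merged; set of 2 now {1, 2, 3, 4, 5, 6, 7}
Step 10: union(7, 4) -> already same set; set of 7 now {1, 2, 3, 4, 5, 6, 7}
Step 11: union(8, 7) -> merged; set of 8 now {1, 2, 3, 4, 5, 6, 7, 8}
Step 12: find(2) -> no change; set of 2 is {1, 2, 3, 4, 5, 6, 7, 8}
Step 13: union(6, 4) -> already same set; set of 6 now {1, 2, 3, 4, 5, 6, 7, 8}
Step 14: union(5, 2) -> already same set; set of 5 now {1, 2, 3, 4, 5, 6, 7, 8}
Set of 1: {1, 2, 3, 4, 5, 6, 7, 8}; 0 is not a member.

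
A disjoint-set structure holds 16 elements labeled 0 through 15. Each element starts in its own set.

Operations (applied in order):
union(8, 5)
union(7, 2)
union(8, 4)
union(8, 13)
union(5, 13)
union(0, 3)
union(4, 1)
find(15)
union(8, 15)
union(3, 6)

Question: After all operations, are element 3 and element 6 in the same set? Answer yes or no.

Step 1: union(8, 5) -> merged; set of 8 now {5, 8}
Step 2: union(7, 2) -> merged; set of 7 now {2, 7}
Step 3: union(8, 4) -> merged; set of 8 now {4, 5, 8}
Step 4: union(8, 13) -> merged; set of 8 now {4, 5, 8, 13}
Step 5: union(5, 13) -> already same set; set of 5 now {4, 5, 8, 13}
Step 6: union(0, 3) -> merged; set of 0 now {0, 3}
Step 7: union(4, 1) -> merged; set of 4 now {1, 4, 5, 8, 13}
Step 8: find(15) -> no change; set of 15 is {15}
Step 9: union(8, 15) -> merged; set of 8 now {1, 4, 5, 8, 13, 15}
Step 10: union(3, 6) -> merged; set of 3 now {0, 3, 6}
Set of 3: {0, 3, 6}; 6 is a member.

Answer: yes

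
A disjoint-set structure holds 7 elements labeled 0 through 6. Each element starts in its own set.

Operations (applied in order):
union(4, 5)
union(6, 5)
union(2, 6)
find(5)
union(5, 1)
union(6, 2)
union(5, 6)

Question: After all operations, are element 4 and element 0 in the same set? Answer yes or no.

Answer: no

Derivation:
Step 1: union(4, 5) -> merged; set of 4 now {4, 5}
Step 2: union(6, 5) -> merged; set of 6 now {4, 5, 6}
Step 3: union(2, 6) -> merged; set of 2 now {2, 4, 5, 6}
Step 4: find(5) -> no change; set of 5 is {2, 4, 5, 6}
Step 5: union(5, 1) -> merged; set of 5 now {1, 2, 4, 5, 6}
Step 6: union(6, 2) -> already same set; set of 6 now {1, 2, 4, 5, 6}
Step 7: union(5, 6) -> already same set; set of 5 now {1, 2, 4, 5, 6}
Set of 4: {1, 2, 4, 5, 6}; 0 is not a member.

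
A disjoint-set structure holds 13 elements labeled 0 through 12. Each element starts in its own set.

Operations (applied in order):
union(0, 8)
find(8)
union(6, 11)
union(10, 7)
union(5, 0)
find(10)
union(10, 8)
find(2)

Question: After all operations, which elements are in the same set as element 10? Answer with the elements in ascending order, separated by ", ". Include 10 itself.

Step 1: union(0, 8) -> merged; set of 0 now {0, 8}
Step 2: find(8) -> no change; set of 8 is {0, 8}
Step 3: union(6, 11) -> merged; set of 6 now {6, 11}
Step 4: union(10, 7) -> merged; set of 10 now {7, 10}
Step 5: union(5, 0) -> merged; set of 5 now {0, 5, 8}
Step 6: find(10) -> no change; set of 10 is {7, 10}
Step 7: union(10, 8) -> merged; set of 10 now {0, 5, 7, 8, 10}
Step 8: find(2) -> no change; set of 2 is {2}
Component of 10: {0, 5, 7, 8, 10}

Answer: 0, 5, 7, 8, 10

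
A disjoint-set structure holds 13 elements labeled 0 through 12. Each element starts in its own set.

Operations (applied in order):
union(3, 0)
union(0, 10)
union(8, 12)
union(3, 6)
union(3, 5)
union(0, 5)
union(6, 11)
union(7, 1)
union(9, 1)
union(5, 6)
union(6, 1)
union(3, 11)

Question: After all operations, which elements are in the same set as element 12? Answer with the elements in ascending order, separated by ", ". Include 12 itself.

Step 1: union(3, 0) -> merged; set of 3 now {0, 3}
Step 2: union(0, 10) -> merged; set of 0 now {0, 3, 10}
Step 3: union(8, 12) -> merged; set of 8 now {8, 12}
Step 4: union(3, 6) -> merged; set of 3 now {0, 3, 6, 10}
Step 5: union(3, 5) -> merged; set of 3 now {0, 3, 5, 6, 10}
Step 6: union(0, 5) -> already same set; set of 0 now {0, 3, 5, 6, 10}
Step 7: union(6, 11) -> merged; set of 6 now {0, 3, 5, 6, 10, 11}
Step 8: union(7, 1) -> merged; set of 7 now {1, 7}
Step 9: union(9, 1) -> merged; set of 9 now {1, 7, 9}
Step 10: union(5, 6) -> already same set; set of 5 now {0, 3, 5, 6, 10, 11}
Step 11: union(6, 1) -> merged; set of 6 now {0, 1, 3, 5, 6, 7, 9, 10, 11}
Step 12: union(3, 11) -> already same set; set of 3 now {0, 1, 3, 5, 6, 7, 9, 10, 11}
Component of 12: {8, 12}

Answer: 8, 12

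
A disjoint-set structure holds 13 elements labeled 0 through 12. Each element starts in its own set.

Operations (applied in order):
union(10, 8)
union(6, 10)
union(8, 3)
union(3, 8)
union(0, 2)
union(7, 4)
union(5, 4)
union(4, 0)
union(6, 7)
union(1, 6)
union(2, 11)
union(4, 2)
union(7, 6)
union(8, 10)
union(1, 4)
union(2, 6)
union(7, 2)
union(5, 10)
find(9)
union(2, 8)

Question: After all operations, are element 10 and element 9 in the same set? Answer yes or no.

Answer: no

Derivation:
Step 1: union(10, 8) -> merged; set of 10 now {8, 10}
Step 2: union(6, 10) -> merged; set of 6 now {6, 8, 10}
Step 3: union(8, 3) -> merged; set of 8 now {3, 6, 8, 10}
Step 4: union(3, 8) -> already same set; set of 3 now {3, 6, 8, 10}
Step 5: union(0, 2) -> merged; set of 0 now {0, 2}
Step 6: union(7, 4) -> merged; set of 7 now {4, 7}
Step 7: union(5, 4) -> merged; set of 5 now {4, 5, 7}
Step 8: union(4, 0) -> merged; set of 4 now {0, 2, 4, 5, 7}
Step 9: union(6, 7) -> merged; set of 6 now {0, 2, 3, 4, 5, 6, 7, 8, 10}
Step 10: union(1, 6) -> merged; set of 1 now {0, 1, 2, 3, 4, 5, 6, 7, 8, 10}
Step 11: union(2, 11) -> merged; set of 2 now {0, 1, 2, 3, 4, 5, 6, 7, 8, 10, 11}
Step 12: union(4, 2) -> already same set; set of 4 now {0, 1, 2, 3, 4, 5, 6, 7, 8, 10, 11}
Step 13: union(7, 6) -> already same set; set of 7 now {0, 1, 2, 3, 4, 5, 6, 7, 8, 10, 11}
Step 14: union(8, 10) -> already same set; set of 8 now {0, 1, 2, 3, 4, 5, 6, 7, 8, 10, 11}
Step 15: union(1, 4) -> already same set; set of 1 now {0, 1, 2, 3, 4, 5, 6, 7, 8, 10, 11}
Step 16: union(2, 6) -> already same set; set of 2 now {0, 1, 2, 3, 4, 5, 6, 7, 8, 10, 11}
Step 17: union(7, 2) -> already same set; set of 7 now {0, 1, 2, 3, 4, 5, 6, 7, 8, 10, 11}
Step 18: union(5, 10) -> already same set; set of 5 now {0, 1, 2, 3, 4, 5, 6, 7, 8, 10, 11}
Step 19: find(9) -> no change; set of 9 is {9}
Step 20: union(2, 8) -> already same set; set of 2 now {0, 1, 2, 3, 4, 5, 6, 7, 8, 10, 11}
Set of 10: {0, 1, 2, 3, 4, 5, 6, 7, 8, 10, 11}; 9 is not a member.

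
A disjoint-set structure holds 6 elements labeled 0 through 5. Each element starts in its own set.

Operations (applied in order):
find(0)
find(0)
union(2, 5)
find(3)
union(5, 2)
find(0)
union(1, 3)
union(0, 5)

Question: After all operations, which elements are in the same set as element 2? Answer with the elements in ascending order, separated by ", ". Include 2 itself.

Step 1: find(0) -> no change; set of 0 is {0}
Step 2: find(0) -> no change; set of 0 is {0}
Step 3: union(2, 5) -> merged; set of 2 now {2, 5}
Step 4: find(3) -> no change; set of 3 is {3}
Step 5: union(5, 2) -> already same set; set of 5 now {2, 5}
Step 6: find(0) -> no change; set of 0 is {0}
Step 7: union(1, 3) -> merged; set of 1 now {1, 3}
Step 8: union(0, 5) -> merged; set of 0 now {0, 2, 5}
Component of 2: {0, 2, 5}

Answer: 0, 2, 5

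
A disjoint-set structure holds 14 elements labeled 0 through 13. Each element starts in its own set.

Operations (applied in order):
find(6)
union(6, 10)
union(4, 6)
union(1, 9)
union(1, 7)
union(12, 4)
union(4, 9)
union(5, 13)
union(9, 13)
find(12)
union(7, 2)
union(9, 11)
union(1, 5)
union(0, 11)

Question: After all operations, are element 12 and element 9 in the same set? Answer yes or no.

Step 1: find(6) -> no change; set of 6 is {6}
Step 2: union(6, 10) -> merged; set of 6 now {6, 10}
Step 3: union(4, 6) -> merged; set of 4 now {4, 6, 10}
Step 4: union(1, 9) -> merged; set of 1 now {1, 9}
Step 5: union(1, 7) -> merged; set of 1 now {1, 7, 9}
Step 6: union(12, 4) -> merged; set of 12 now {4, 6, 10, 12}
Step 7: union(4, 9) -> merged; set of 4 now {1, 4, 6, 7, 9, 10, 12}
Step 8: union(5, 13) -> merged; set of 5 now {5, 13}
Step 9: union(9, 13) -> merged; set of 9 now {1, 4, 5, 6, 7, 9, 10, 12, 13}
Step 10: find(12) -> no change; set of 12 is {1, 4, 5, 6, 7, 9, 10, 12, 13}
Step 11: union(7, 2) -> merged; set of 7 now {1, 2, 4, 5, 6, 7, 9, 10, 12, 13}
Step 12: union(9, 11) -> merged; set of 9 now {1, 2, 4, 5, 6, 7, 9, 10, 11, 12, 13}
Step 13: union(1, 5) -> already same set; set of 1 now {1, 2, 4, 5, 6, 7, 9, 10, 11, 12, 13}
Step 14: union(0, 11) -> merged; set of 0 now {0, 1, 2, 4, 5, 6, 7, 9, 10, 11, 12, 13}
Set of 12: {0, 1, 2, 4, 5, 6, 7, 9, 10, 11, 12, 13}; 9 is a member.

Answer: yes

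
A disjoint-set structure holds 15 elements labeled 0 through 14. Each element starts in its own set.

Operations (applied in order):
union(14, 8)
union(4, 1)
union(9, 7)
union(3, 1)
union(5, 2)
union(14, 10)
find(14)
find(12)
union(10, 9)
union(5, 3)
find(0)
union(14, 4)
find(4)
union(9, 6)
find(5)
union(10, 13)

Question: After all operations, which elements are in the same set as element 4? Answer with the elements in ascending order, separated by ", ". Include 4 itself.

Answer: 1, 2, 3, 4, 5, 6, 7, 8, 9, 10, 13, 14

Derivation:
Step 1: union(14, 8) -> merged; set of 14 now {8, 14}
Step 2: union(4, 1) -> merged; set of 4 now {1, 4}
Step 3: union(9, 7) -> merged; set of 9 now {7, 9}
Step 4: union(3, 1) -> merged; set of 3 now {1, 3, 4}
Step 5: union(5, 2) -> merged; set of 5 now {2, 5}
Step 6: union(14, 10) -> merged; set of 14 now {8, 10, 14}
Step 7: find(14) -> no change; set of 14 is {8, 10, 14}
Step 8: find(12) -> no change; set of 12 is {12}
Step 9: union(10, 9) -> merged; set of 10 now {7, 8, 9, 10, 14}
Step 10: union(5, 3) -> merged; set of 5 now {1, 2, 3, 4, 5}
Step 11: find(0) -> no change; set of 0 is {0}
Step 12: union(14, 4) -> merged; set of 14 now {1, 2, 3, 4, 5, 7, 8, 9, 10, 14}
Step 13: find(4) -> no change; set of 4 is {1, 2, 3, 4, 5, 7, 8, 9, 10, 14}
Step 14: union(9, 6) -> merged; set of 9 now {1, 2, 3, 4, 5, 6, 7, 8, 9, 10, 14}
Step 15: find(5) -> no change; set of 5 is {1, 2, 3, 4, 5, 6, 7, 8, 9, 10, 14}
Step 16: union(10, 13) -> merged; set of 10 now {1, 2, 3, 4, 5, 6, 7, 8, 9, 10, 13, 14}
Component of 4: {1, 2, 3, 4, 5, 6, 7, 8, 9, 10, 13, 14}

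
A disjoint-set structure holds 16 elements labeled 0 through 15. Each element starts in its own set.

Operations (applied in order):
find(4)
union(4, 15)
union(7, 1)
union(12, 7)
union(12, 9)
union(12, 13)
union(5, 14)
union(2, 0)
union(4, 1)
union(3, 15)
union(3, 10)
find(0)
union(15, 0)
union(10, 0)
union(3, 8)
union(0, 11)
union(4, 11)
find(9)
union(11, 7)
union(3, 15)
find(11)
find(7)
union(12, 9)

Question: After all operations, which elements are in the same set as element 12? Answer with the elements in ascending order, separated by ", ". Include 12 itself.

Step 1: find(4) -> no change; set of 4 is {4}
Step 2: union(4, 15) -> merged; set of 4 now {4, 15}
Step 3: union(7, 1) -> merged; set of 7 now {1, 7}
Step 4: union(12, 7) -> merged; set of 12 now {1, 7, 12}
Step 5: union(12, 9) -> merged; set of 12 now {1, 7, 9, 12}
Step 6: union(12, 13) -> merged; set of 12 now {1, 7, 9, 12, 13}
Step 7: union(5, 14) -> merged; set of 5 now {5, 14}
Step 8: union(2, 0) -> merged; set of 2 now {0, 2}
Step 9: union(4, 1) -> merged; set of 4 now {1, 4, 7, 9, 12, 13, 15}
Step 10: union(3, 15) -> merged; set of 3 now {1, 3, 4, 7, 9, 12, 13, 15}
Step 11: union(3, 10) -> merged; set of 3 now {1, 3, 4, 7, 9, 10, 12, 13, 15}
Step 12: find(0) -> no change; set of 0 is {0, 2}
Step 13: union(15, 0) -> merged; set of 15 now {0, 1, 2, 3, 4, 7, 9, 10, 12, 13, 15}
Step 14: union(10, 0) -> already same set; set of 10 now {0, 1, 2, 3, 4, 7, 9, 10, 12, 13, 15}
Step 15: union(3, 8) -> merged; set of 3 now {0, 1, 2, 3, 4, 7, 8, 9, 10, 12, 13, 15}
Step 16: union(0, 11) -> merged; set of 0 now {0, 1, 2, 3, 4, 7, 8, 9, 10, 11, 12, 13, 15}
Step 17: union(4, 11) -> already same set; set of 4 now {0, 1, 2, 3, 4, 7, 8, 9, 10, 11, 12, 13, 15}
Step 18: find(9) -> no change; set of 9 is {0, 1, 2, 3, 4, 7, 8, 9, 10, 11, 12, 13, 15}
Step 19: union(11, 7) -> already same set; set of 11 now {0, 1, 2, 3, 4, 7, 8, 9, 10, 11, 12, 13, 15}
Step 20: union(3, 15) -> already same set; set of 3 now {0, 1, 2, 3, 4, 7, 8, 9, 10, 11, 12, 13, 15}
Step 21: find(11) -> no change; set of 11 is {0, 1, 2, 3, 4, 7, 8, 9, 10, 11, 12, 13, 15}
Step 22: find(7) -> no change; set of 7 is {0, 1, 2, 3, 4, 7, 8, 9, 10, 11, 12, 13, 15}
Step 23: union(12, 9) -> already same set; set of 12 now {0, 1, 2, 3, 4, 7, 8, 9, 10, 11, 12, 13, 15}
Component of 12: {0, 1, 2, 3, 4, 7, 8, 9, 10, 11, 12, 13, 15}

Answer: 0, 1, 2, 3, 4, 7, 8, 9, 10, 11, 12, 13, 15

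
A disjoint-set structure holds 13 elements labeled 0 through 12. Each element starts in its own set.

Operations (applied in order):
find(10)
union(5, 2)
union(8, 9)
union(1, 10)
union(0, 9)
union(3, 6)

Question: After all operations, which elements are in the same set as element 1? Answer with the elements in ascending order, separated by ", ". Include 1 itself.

Step 1: find(10) -> no change; set of 10 is {10}
Step 2: union(5, 2) -> merged; set of 5 now {2, 5}
Step 3: union(8, 9) -> merged; set of 8 now {8, 9}
Step 4: union(1, 10) -> merged; set of 1 now {1, 10}
Step 5: union(0, 9) -> merged; set of 0 now {0, 8, 9}
Step 6: union(3, 6) -> merged; set of 3 now {3, 6}
Component of 1: {1, 10}

Answer: 1, 10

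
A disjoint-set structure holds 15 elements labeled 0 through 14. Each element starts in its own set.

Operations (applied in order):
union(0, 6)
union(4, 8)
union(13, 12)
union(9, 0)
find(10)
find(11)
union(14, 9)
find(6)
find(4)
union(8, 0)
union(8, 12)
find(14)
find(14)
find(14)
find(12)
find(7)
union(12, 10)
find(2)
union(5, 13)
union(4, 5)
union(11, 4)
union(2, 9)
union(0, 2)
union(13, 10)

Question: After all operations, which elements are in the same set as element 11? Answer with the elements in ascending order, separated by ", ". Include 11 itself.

Step 1: union(0, 6) -> merged; set of 0 now {0, 6}
Step 2: union(4, 8) -> merged; set of 4 now {4, 8}
Step 3: union(13, 12) -> merged; set of 13 now {12, 13}
Step 4: union(9, 0) -> merged; set of 9 now {0, 6, 9}
Step 5: find(10) -> no change; set of 10 is {10}
Step 6: find(11) -> no change; set of 11 is {11}
Step 7: union(14, 9) -> merged; set of 14 now {0, 6, 9, 14}
Step 8: find(6) -> no change; set of 6 is {0, 6, 9, 14}
Step 9: find(4) -> no change; set of 4 is {4, 8}
Step 10: union(8, 0) -> merged; set of 8 now {0, 4, 6, 8, 9, 14}
Step 11: union(8, 12) -> merged; set of 8 now {0, 4, 6, 8, 9, 12, 13, 14}
Step 12: find(14) -> no change; set of 14 is {0, 4, 6, 8, 9, 12, 13, 14}
Step 13: find(14) -> no change; set of 14 is {0, 4, 6, 8, 9, 12, 13, 14}
Step 14: find(14) -> no change; set of 14 is {0, 4, 6, 8, 9, 12, 13, 14}
Step 15: find(12) -> no change; set of 12 is {0, 4, 6, 8, 9, 12, 13, 14}
Step 16: find(7) -> no change; set of 7 is {7}
Step 17: union(12, 10) -> merged; set of 12 now {0, 4, 6, 8, 9, 10, 12, 13, 14}
Step 18: find(2) -> no change; set of 2 is {2}
Step 19: union(5, 13) -> merged; set of 5 now {0, 4, 5, 6, 8, 9, 10, 12, 13, 14}
Step 20: union(4, 5) -> already same set; set of 4 now {0, 4, 5, 6, 8, 9, 10, 12, 13, 14}
Step 21: union(11, 4) -> merged; set of 11 now {0, 4, 5, 6, 8, 9, 10, 11, 12, 13, 14}
Step 22: union(2, 9) -> merged; set of 2 now {0, 2, 4, 5, 6, 8, 9, 10, 11, 12, 13, 14}
Step 23: union(0, 2) -> already same set; set of 0 now {0, 2, 4, 5, 6, 8, 9, 10, 11, 12, 13, 14}
Step 24: union(13, 10) -> already same set; set of 13 now {0, 2, 4, 5, 6, 8, 9, 10, 11, 12, 13, 14}
Component of 11: {0, 2, 4, 5, 6, 8, 9, 10, 11, 12, 13, 14}

Answer: 0, 2, 4, 5, 6, 8, 9, 10, 11, 12, 13, 14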